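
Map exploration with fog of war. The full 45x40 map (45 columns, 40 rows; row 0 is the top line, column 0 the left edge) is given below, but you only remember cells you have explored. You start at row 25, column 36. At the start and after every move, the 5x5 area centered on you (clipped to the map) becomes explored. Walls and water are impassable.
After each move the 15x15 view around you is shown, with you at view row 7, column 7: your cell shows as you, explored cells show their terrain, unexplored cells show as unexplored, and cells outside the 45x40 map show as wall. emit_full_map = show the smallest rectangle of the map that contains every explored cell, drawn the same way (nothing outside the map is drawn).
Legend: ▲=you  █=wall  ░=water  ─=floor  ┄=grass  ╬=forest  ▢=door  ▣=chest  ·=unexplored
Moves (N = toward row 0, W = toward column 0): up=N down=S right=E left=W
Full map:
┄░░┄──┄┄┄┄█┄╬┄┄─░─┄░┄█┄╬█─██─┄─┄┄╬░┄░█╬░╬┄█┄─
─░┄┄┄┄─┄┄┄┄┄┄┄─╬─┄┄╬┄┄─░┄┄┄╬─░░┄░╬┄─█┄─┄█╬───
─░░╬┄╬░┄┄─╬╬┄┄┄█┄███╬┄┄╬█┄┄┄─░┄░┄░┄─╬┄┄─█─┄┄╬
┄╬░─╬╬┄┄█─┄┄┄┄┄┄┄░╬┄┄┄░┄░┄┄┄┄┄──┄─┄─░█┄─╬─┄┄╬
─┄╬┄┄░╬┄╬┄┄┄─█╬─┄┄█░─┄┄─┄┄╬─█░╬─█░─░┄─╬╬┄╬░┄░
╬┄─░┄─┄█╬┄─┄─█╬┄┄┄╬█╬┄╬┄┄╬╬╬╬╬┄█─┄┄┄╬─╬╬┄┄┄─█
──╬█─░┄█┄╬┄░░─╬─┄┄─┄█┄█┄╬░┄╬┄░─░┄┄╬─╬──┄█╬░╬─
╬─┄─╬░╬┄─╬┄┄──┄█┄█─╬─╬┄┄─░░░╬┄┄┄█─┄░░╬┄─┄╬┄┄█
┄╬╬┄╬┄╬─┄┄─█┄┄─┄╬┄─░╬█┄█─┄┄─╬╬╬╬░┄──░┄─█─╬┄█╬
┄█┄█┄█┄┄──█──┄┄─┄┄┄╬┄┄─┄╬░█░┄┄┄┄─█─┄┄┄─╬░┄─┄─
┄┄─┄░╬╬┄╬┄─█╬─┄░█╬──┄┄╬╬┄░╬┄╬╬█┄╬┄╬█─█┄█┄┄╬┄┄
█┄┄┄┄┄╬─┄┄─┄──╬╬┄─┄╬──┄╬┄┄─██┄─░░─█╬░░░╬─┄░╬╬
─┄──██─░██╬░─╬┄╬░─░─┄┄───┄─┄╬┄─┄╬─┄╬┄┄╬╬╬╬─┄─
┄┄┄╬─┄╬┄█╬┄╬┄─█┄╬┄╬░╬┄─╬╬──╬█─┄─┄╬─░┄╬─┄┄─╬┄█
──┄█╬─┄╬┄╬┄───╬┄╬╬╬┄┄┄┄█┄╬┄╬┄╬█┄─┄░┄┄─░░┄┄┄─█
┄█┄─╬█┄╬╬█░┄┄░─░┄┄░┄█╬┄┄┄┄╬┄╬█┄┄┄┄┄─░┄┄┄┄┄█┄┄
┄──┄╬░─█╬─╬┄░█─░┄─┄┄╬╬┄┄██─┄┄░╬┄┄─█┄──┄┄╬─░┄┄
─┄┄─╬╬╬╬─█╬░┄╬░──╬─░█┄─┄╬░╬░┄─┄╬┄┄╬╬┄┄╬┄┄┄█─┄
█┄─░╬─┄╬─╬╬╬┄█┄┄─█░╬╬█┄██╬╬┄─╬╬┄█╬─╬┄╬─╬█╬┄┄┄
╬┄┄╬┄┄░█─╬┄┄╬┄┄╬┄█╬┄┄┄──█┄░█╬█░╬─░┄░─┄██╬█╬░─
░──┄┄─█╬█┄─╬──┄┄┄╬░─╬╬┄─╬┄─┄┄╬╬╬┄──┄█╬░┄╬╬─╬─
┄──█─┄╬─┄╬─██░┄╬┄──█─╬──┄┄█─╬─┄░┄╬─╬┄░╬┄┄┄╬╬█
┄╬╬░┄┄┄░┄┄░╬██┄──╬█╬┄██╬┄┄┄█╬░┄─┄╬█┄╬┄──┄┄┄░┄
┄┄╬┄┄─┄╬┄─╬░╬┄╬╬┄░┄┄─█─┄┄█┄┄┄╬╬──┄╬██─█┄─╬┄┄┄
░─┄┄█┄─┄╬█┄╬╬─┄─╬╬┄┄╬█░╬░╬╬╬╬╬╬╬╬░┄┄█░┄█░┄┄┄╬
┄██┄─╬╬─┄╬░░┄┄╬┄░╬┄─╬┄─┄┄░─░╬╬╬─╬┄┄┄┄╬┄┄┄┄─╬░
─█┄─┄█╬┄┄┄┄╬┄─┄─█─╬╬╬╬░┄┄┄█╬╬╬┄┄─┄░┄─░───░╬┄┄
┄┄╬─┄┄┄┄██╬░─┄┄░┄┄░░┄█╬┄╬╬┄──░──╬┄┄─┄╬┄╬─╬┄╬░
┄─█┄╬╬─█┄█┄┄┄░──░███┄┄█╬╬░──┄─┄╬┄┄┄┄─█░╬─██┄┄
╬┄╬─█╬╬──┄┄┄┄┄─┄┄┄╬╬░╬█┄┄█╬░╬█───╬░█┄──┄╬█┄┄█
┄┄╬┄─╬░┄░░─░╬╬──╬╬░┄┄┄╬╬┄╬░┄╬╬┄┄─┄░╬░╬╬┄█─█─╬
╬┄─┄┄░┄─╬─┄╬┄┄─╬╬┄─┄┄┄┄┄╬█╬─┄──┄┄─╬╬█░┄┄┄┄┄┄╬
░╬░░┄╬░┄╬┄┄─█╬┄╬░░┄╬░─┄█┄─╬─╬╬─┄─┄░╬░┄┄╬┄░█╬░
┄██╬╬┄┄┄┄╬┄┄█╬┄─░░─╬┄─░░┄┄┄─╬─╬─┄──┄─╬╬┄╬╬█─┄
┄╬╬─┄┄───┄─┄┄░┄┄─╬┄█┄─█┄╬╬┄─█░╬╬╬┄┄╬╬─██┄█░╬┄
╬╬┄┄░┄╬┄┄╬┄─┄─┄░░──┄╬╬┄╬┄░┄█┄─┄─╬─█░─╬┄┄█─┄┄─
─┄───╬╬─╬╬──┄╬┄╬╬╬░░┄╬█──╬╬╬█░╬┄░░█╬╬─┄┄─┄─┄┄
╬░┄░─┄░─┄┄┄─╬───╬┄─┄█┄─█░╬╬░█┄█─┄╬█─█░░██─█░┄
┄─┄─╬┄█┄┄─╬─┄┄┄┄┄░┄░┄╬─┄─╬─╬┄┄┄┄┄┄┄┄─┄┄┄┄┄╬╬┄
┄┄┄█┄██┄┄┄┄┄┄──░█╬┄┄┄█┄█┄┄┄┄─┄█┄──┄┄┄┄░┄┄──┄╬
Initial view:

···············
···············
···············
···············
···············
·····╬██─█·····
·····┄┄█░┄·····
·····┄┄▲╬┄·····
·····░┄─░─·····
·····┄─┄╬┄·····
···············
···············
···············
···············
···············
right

···············
···············
···············
···············
···············
····╬██─█┄·····
····┄┄█░┄█·····
····┄┄┄▲┄┄·····
····░┄─░──·····
····┄─┄╬┄╬·····
···············
···············
···············
···············
···············

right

··············█
··············█
··············█
··············█
··············█
···╬██─█┄─····█
···┄┄█░┄█░····█
···┄┄┄╬▲┄┄····█
···░┄─░───····█
···┄─┄╬┄╬─····█
··············█
··············█
··············█
··············█
··············█

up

··············█
··············█
··············█
··············█
··············█
·····╬┄──┄····█
···╬██─█┄─····█
···┄┄█░▲█░····█
···┄┄┄╬┄┄┄····█
···░┄─░───····█
···┄─┄╬┄╬─····█
··············█
··············█
··············█
··············█

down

··············█
··············█
··············█
··············█
·····╬┄──┄····█
···╬██─█┄─····█
···┄┄█░┄█░····█
···┄┄┄╬▲┄┄····█
···░┄─░───····█
···┄─┄╬┄╬─····█
··············█
··············█
··············█
··············█
··············█

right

·············██
·············██
·············██
·············██
····╬┄──┄····██
··╬██─█┄─╬···██
··┄┄█░┄█░┄···██
··┄┄┄╬┄▲┄┄···██
··░┄─░───░···██
··┄─┄╬┄╬─╬···██
·············██
·············██
·············██
·············██
·············██

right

············███
············███
············███
············███
···╬┄──┄····███
·╬██─█┄─╬┄··███
·┄┄█░┄█░┄┄··███
·┄┄┄╬┄┄▲┄─··███
·░┄─░───░╬··███
·┄─┄╬┄╬─╬┄··███
············███
············███
············███
············███
············███

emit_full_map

··╬┄──┄··
╬██─█┄─╬┄
┄┄█░┄█░┄┄
┄┄┄╬┄┄▲┄─
░┄─░───░╬
┄─┄╬┄╬─╬┄

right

···········████
···········████
···········████
···········████
··╬┄──┄····████
╬██─█┄─╬┄┄·████
┄┄█░┄█░┄┄┄·████
┄┄┄╬┄┄┄▲─╬·████
░┄─░───░╬┄·████
┄─┄╬┄╬─╬┄╬·████
···········████
···········████
···········████
···········████
···········████

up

···········████
···········████
···········████
···········████
···········████
··╬┄──┄┄┄░·████
╬██─█┄─╬┄┄·████
┄┄█░┄█░▲┄┄·████
┄┄┄╬┄┄┄┄─╬·████
░┄─░───░╬┄·████
┄─┄╬┄╬─╬┄╬·████
···········████
···········████
···········████
···········████

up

···········████
···········████
···········████
···········████
···········████
·····┄┄┄╬╬·████
··╬┄──┄┄┄░·████
╬██─█┄─▲┄┄·████
┄┄█░┄█░┄┄┄·████
┄┄┄╬┄┄┄┄─╬·████
░┄─░───░╬┄·████
┄─┄╬┄╬─╬┄╬·████
···········████
···········████
···········████

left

············███
············███
············███
············███
············███
·····╬┄┄┄╬╬·███
···╬┄──┄┄┄░·███
·╬██─█┄▲╬┄┄·███
·┄┄█░┄█░┄┄┄·███
·┄┄┄╬┄┄┄┄─╬·███
·░┄─░───░╬┄·███
·┄─┄╬┄╬─╬┄╬·███
············███
············███
············███

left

·············██
·············██
·············██
·············██
·············██
·····░╬┄┄┄╬╬·██
····╬┄──┄┄┄░·██
··╬██─█▲─╬┄┄·██
··┄┄█░┄█░┄┄┄·██
··┄┄┄╬┄┄┄┄─╬·██
··░┄─░───░╬┄·██
··┄─┄╬┄╬─╬┄╬·██
·············██
·············██
·············██

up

·············██
·············██
·············██
·············██
·············██
·····╬░┄╬╬···██
·····░╬┄┄┄╬╬·██
····╬┄─▲┄┄┄░·██
··╬██─█┄─╬┄┄·██
··┄┄█░┄█░┄┄┄·██
··┄┄┄╬┄┄┄┄─╬·██
··░┄─░───░╬┄·██
··┄─┄╬┄╬─╬┄╬·██
·············██
·············██

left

··············█
··············█
··············█
··············█
··············█
·····█╬░┄╬╬···█
·····┄░╬┄┄┄╬╬·█
·····╬┄▲─┄┄┄░·█
···╬██─█┄─╬┄┄·█
···┄┄█░┄█░┄┄┄·█
···┄┄┄╬┄┄┄┄─╬·█
···░┄─░───░╬┄·█
···┄─┄╬┄╬─╬┄╬·█
··············█
··············█

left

···············
···············
···············
···············
···············
·····┄█╬░┄╬╬···
·····╬┄░╬┄┄┄╬╬·
·····┄╬▲──┄┄┄░·
····╬██─█┄─╬┄┄·
····┄┄█░┄█░┄┄┄·
····┄┄┄╬┄┄┄┄─╬·
····░┄─░───░╬┄·
····┄─┄╬┄╬─╬┄╬·
···············
···············

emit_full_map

·┄█╬░┄╬╬··
·╬┄░╬┄┄┄╬╬
·┄╬▲──┄┄┄░
╬██─█┄─╬┄┄
┄┄█░┄█░┄┄┄
┄┄┄╬┄┄┄┄─╬
░┄─░───░╬┄
┄─┄╬┄╬─╬┄╬


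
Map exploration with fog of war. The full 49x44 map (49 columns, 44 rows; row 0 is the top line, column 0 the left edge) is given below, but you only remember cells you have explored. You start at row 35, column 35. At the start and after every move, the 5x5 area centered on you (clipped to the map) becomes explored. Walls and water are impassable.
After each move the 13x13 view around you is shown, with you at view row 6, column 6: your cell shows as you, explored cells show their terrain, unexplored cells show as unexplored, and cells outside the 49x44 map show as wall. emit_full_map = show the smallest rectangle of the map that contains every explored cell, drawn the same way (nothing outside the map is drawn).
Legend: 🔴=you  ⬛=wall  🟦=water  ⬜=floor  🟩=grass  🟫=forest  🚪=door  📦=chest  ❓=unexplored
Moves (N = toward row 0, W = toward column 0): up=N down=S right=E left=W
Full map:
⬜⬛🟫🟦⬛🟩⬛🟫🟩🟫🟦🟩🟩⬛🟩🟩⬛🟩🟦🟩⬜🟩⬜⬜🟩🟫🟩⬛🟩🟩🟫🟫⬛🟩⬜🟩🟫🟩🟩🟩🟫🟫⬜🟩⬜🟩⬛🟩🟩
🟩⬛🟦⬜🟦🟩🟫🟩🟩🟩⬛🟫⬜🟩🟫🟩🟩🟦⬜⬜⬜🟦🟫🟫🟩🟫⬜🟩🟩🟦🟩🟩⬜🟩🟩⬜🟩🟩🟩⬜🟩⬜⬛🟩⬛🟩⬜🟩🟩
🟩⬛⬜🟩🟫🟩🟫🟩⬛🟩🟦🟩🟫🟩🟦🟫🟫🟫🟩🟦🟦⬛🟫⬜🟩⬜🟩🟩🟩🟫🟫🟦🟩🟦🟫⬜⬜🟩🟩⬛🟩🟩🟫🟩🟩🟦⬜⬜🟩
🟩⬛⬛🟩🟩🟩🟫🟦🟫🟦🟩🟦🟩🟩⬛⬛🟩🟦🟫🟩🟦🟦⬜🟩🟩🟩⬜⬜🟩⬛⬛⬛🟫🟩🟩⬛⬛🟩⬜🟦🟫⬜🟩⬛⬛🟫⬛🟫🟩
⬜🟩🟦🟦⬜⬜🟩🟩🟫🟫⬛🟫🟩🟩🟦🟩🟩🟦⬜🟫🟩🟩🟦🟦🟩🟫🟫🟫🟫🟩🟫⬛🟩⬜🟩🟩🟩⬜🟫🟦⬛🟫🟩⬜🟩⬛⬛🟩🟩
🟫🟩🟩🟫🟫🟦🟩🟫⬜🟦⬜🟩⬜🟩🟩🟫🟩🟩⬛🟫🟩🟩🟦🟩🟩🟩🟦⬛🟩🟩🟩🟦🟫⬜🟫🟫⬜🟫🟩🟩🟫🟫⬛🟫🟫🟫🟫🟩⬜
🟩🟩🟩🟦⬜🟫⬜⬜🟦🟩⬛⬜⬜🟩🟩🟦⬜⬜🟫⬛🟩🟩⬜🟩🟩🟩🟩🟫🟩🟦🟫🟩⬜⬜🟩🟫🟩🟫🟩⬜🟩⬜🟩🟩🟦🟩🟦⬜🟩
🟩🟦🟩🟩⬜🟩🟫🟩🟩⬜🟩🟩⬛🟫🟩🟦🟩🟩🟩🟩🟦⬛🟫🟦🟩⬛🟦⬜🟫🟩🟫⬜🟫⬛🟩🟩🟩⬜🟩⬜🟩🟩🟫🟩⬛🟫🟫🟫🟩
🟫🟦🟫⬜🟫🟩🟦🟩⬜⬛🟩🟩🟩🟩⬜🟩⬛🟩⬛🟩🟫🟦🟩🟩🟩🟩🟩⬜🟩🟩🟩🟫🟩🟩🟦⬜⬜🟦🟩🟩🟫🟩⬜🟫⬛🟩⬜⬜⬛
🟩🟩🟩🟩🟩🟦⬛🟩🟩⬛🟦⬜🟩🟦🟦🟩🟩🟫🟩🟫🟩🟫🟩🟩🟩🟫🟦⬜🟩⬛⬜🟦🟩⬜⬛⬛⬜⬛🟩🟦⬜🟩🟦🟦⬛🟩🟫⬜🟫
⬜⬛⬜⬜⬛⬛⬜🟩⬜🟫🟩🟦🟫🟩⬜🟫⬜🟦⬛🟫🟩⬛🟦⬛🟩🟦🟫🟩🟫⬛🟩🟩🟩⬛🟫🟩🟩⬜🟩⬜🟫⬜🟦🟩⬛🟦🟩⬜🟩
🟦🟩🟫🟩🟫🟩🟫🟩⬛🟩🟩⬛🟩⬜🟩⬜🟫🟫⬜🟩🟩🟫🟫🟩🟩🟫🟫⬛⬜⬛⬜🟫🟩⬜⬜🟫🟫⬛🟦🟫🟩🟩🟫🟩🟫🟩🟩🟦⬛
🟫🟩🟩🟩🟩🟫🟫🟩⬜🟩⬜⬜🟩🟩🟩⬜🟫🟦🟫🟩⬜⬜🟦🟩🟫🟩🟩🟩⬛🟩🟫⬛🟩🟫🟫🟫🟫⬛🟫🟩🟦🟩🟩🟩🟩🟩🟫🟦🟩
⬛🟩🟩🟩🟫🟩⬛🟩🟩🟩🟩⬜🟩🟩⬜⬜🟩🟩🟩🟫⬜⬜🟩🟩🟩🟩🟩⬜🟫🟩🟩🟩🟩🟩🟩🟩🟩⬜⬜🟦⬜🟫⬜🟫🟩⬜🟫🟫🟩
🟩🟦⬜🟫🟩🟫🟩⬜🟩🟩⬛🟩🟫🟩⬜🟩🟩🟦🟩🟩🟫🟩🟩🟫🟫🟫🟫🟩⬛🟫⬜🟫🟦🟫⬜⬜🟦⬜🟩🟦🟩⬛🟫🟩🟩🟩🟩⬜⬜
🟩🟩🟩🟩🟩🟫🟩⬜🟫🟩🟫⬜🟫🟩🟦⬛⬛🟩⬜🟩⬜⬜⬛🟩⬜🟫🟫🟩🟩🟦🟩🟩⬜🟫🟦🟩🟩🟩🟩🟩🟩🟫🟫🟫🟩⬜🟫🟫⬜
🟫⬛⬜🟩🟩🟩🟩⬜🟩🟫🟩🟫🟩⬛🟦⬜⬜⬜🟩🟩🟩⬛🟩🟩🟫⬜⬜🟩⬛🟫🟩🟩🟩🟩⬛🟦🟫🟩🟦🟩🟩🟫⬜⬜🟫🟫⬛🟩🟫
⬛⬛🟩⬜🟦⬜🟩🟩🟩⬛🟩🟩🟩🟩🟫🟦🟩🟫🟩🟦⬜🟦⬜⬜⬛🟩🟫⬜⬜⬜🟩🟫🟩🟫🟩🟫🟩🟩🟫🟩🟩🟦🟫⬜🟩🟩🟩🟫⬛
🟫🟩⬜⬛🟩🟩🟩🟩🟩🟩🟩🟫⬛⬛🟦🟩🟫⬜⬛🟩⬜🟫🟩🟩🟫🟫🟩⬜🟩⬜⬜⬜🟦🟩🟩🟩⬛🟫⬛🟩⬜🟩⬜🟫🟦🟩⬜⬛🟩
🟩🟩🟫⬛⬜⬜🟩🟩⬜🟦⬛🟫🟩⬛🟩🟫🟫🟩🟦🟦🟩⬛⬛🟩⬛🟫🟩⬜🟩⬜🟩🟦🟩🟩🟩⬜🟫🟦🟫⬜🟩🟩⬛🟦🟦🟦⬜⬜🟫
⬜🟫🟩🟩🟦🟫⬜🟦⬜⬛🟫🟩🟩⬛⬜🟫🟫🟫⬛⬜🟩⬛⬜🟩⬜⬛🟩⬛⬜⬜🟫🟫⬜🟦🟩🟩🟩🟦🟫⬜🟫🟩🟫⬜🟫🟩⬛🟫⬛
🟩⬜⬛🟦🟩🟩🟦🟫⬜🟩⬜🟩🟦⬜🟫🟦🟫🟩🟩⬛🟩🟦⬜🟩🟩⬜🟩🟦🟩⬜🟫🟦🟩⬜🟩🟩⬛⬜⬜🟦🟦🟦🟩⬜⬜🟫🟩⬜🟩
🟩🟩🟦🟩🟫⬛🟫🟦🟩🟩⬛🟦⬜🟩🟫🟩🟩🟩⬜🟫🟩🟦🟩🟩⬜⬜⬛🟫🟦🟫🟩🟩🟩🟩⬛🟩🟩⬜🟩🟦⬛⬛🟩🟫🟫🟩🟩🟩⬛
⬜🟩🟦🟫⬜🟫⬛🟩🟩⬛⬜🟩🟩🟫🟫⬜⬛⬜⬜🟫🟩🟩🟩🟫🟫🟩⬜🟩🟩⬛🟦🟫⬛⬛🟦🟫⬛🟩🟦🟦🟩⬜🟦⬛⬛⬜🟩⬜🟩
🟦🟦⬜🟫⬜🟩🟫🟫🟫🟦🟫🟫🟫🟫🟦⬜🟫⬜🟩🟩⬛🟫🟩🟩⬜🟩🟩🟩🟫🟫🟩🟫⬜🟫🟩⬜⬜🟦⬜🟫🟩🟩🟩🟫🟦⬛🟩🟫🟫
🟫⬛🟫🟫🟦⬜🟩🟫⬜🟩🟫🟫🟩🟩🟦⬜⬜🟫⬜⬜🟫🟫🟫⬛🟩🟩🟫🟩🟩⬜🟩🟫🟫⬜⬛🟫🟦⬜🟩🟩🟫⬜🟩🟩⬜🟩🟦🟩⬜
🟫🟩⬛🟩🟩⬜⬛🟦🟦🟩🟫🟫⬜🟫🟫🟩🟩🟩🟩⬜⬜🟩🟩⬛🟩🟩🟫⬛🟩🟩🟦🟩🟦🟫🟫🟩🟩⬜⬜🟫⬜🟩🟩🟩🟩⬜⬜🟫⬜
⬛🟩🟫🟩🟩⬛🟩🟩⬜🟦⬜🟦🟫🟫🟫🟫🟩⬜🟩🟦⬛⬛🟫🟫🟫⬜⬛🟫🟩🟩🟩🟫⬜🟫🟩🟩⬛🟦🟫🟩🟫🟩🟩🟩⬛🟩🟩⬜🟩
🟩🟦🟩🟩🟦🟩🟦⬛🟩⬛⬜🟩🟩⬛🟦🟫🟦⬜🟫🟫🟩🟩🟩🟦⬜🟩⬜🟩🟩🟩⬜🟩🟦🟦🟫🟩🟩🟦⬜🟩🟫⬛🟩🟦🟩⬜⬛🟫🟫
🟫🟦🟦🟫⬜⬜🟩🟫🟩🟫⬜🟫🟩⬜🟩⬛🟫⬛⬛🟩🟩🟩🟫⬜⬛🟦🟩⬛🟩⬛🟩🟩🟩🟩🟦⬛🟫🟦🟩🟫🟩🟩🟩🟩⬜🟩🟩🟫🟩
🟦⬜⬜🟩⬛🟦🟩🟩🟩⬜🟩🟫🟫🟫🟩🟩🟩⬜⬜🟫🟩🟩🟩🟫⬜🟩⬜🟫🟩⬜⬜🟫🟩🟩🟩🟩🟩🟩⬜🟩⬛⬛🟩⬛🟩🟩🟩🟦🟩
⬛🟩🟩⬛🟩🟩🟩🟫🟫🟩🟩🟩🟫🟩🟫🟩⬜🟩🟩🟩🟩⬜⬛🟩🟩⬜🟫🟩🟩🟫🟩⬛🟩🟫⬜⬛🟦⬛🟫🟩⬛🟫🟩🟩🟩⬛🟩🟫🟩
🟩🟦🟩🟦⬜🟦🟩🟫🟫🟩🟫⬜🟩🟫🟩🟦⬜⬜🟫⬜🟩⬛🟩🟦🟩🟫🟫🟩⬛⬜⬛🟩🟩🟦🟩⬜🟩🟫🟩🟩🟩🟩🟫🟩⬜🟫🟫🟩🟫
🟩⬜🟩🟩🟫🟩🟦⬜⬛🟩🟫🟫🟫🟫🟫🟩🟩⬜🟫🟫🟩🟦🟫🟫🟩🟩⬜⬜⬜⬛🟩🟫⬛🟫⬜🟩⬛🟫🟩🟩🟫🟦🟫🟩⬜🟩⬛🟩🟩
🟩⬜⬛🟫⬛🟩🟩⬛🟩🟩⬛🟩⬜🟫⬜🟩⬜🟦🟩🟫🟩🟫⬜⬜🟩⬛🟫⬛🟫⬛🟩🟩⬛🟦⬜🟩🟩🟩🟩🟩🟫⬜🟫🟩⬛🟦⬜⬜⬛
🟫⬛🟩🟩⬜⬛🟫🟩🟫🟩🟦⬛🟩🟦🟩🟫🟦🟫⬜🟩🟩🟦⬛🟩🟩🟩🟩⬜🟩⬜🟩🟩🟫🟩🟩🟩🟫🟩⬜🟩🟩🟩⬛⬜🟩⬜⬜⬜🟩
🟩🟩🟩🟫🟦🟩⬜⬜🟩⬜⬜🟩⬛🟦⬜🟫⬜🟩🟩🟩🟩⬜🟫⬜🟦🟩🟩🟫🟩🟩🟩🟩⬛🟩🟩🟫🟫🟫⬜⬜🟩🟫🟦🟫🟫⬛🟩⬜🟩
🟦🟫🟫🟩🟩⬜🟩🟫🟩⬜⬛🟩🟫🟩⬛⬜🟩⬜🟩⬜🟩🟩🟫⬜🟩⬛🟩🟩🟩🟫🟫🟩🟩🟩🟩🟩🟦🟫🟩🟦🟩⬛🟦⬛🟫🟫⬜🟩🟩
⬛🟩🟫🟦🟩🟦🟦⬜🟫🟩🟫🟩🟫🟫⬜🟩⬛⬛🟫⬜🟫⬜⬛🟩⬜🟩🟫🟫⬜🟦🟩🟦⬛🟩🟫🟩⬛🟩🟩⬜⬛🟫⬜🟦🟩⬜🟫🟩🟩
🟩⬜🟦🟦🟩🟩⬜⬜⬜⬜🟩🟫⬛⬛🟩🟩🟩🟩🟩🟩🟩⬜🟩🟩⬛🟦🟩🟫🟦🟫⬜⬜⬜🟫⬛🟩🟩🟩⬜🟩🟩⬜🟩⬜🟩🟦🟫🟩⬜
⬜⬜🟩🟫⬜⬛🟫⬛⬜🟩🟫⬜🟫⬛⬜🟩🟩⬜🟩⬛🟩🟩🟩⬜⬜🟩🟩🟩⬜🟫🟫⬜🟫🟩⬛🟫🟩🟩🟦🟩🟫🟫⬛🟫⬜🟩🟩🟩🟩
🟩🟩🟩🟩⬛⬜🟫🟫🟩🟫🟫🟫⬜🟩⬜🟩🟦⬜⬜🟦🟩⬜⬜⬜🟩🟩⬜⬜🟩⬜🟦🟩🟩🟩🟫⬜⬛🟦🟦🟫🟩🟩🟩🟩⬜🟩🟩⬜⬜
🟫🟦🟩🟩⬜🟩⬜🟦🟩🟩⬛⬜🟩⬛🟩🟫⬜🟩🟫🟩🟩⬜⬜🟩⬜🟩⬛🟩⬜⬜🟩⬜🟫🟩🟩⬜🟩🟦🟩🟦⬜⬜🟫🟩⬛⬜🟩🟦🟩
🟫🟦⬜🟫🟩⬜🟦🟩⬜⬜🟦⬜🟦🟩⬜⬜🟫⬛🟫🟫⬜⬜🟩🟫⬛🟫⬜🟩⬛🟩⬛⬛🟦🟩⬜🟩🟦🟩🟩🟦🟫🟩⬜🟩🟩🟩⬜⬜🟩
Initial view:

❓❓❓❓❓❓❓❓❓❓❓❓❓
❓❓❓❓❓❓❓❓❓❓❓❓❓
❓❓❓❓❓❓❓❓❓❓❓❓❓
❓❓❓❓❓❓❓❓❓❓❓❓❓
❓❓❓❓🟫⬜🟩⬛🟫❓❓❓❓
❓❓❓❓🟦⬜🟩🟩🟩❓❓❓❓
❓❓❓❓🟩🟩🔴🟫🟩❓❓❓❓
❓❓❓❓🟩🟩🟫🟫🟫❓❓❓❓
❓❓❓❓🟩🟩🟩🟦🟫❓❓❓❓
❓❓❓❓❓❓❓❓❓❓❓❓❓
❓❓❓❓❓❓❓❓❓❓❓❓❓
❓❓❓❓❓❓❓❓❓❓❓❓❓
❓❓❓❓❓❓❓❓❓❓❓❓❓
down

❓❓❓❓❓❓❓❓❓❓❓❓❓
❓❓❓❓❓❓❓❓❓❓❓❓❓
❓❓❓❓❓❓❓❓❓❓❓❓❓
❓❓❓❓🟫⬜🟩⬛🟫❓❓❓❓
❓❓❓❓🟦⬜🟩🟩🟩❓❓❓❓
❓❓❓❓🟩🟩🟩🟫🟩❓❓❓❓
❓❓❓❓🟩🟩🔴🟫🟫❓❓❓❓
❓❓❓❓🟩🟩🟩🟦🟫❓❓❓❓
❓❓❓❓🟩🟫🟩⬛🟩❓❓❓❓
❓❓❓❓❓❓❓❓❓❓❓❓❓
❓❓❓❓❓❓❓❓❓❓❓❓❓
❓❓❓❓❓❓❓❓❓❓❓❓❓
❓❓❓❓❓❓❓❓❓❓❓❓❓

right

❓❓❓❓❓❓❓❓❓❓❓❓❓
❓❓❓❓❓❓❓❓❓❓❓❓❓
❓❓❓❓❓❓❓❓❓❓❓❓❓
❓❓❓🟫⬜🟩⬛🟫❓❓❓❓❓
❓❓❓🟦⬜🟩🟩🟩🟩❓❓❓❓
❓❓❓🟩🟩🟩🟫🟩⬜❓❓❓❓
❓❓❓🟩🟩🟫🔴🟫⬜❓❓❓❓
❓❓❓🟩🟩🟩🟦🟫🟩❓❓❓❓
❓❓❓🟩🟫🟩⬛🟩🟩❓❓❓❓
❓❓❓❓❓❓❓❓❓❓❓❓❓
❓❓❓❓❓❓❓❓❓❓❓❓❓
❓❓❓❓❓❓❓❓❓❓❓❓❓
❓❓❓❓❓❓❓❓❓❓❓❓❓

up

❓❓❓❓❓❓❓❓❓❓❓❓❓
❓❓❓❓❓❓❓❓❓❓❓❓❓
❓❓❓❓❓❓❓❓❓❓❓❓❓
❓❓❓❓❓❓❓❓❓❓❓❓❓
❓❓❓🟫⬜🟩⬛🟫🟩❓❓❓❓
❓❓❓🟦⬜🟩🟩🟩🟩❓❓❓❓
❓❓❓🟩🟩🟩🔴🟩⬜❓❓❓❓
❓❓❓🟩🟩🟫🟫🟫⬜❓❓❓❓
❓❓❓🟩🟩🟩🟦🟫🟩❓❓❓❓
❓❓❓🟩🟫🟩⬛🟩🟩❓❓❓❓
❓❓❓❓❓❓❓❓❓❓❓❓❓
❓❓❓❓❓❓❓❓❓❓❓❓❓
❓❓❓❓❓❓❓❓❓❓❓❓❓

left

❓❓❓❓❓❓❓❓❓❓❓❓❓
❓❓❓❓❓❓❓❓❓❓❓❓❓
❓❓❓❓❓❓❓❓❓❓❓❓❓
❓❓❓❓❓❓❓❓❓❓❓❓❓
❓❓❓❓🟫⬜🟩⬛🟫🟩❓❓❓
❓❓❓❓🟦⬜🟩🟩🟩🟩❓❓❓
❓❓❓❓🟩🟩🔴🟫🟩⬜❓❓❓
❓❓❓❓🟩🟩🟫🟫🟫⬜❓❓❓
❓❓❓❓🟩🟩🟩🟦🟫🟩❓❓❓
❓❓❓❓🟩🟫🟩⬛🟩🟩❓❓❓
❓❓❓❓❓❓❓❓❓❓❓❓❓
❓❓❓❓❓❓❓❓❓❓❓❓❓
❓❓❓❓❓❓❓❓❓❓❓❓❓

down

❓❓❓❓❓❓❓❓❓❓❓❓❓
❓❓❓❓❓❓❓❓❓❓❓❓❓
❓❓❓❓❓❓❓❓❓❓❓❓❓
❓❓❓❓🟫⬜🟩⬛🟫🟩❓❓❓
❓❓❓❓🟦⬜🟩🟩🟩🟩❓❓❓
❓❓❓❓🟩🟩🟩🟫🟩⬜❓❓❓
❓❓❓❓🟩🟩🔴🟫🟫⬜❓❓❓
❓❓❓❓🟩🟩🟩🟦🟫🟩❓❓❓
❓❓❓❓🟩🟫🟩⬛🟩🟩❓❓❓
❓❓❓❓❓❓❓❓❓❓❓❓❓
❓❓❓❓❓❓❓❓❓❓❓❓❓
❓❓❓❓❓❓❓❓❓❓❓❓❓
❓❓❓❓❓❓❓❓❓❓❓❓❓

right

❓❓❓❓❓❓❓❓❓❓❓❓❓
❓❓❓❓❓❓❓❓❓❓❓❓❓
❓❓❓❓❓❓❓❓❓❓❓❓❓
❓❓❓🟫⬜🟩⬛🟫🟩❓❓❓❓
❓❓❓🟦⬜🟩🟩🟩🟩❓❓❓❓
❓❓❓🟩🟩🟩🟫🟩⬜❓❓❓❓
❓❓❓🟩🟩🟫🔴🟫⬜❓❓❓❓
❓❓❓🟩🟩🟩🟦🟫🟩❓❓❓❓
❓❓❓🟩🟫🟩⬛🟩🟩❓❓❓❓
❓❓❓❓❓❓❓❓❓❓❓❓❓
❓❓❓❓❓❓❓❓❓❓❓❓❓
❓❓❓❓❓❓❓❓❓❓❓❓❓
❓❓❓❓❓❓❓❓❓❓❓❓❓

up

❓❓❓❓❓❓❓❓❓❓❓❓❓
❓❓❓❓❓❓❓❓❓❓❓❓❓
❓❓❓❓❓❓❓❓❓❓❓❓❓
❓❓❓❓❓❓❓❓❓❓❓❓❓
❓❓❓🟫⬜🟩⬛🟫🟩❓❓❓❓
❓❓❓🟦⬜🟩🟩🟩🟩❓❓❓❓
❓❓❓🟩🟩🟩🔴🟩⬜❓❓❓❓
❓❓❓🟩🟩🟫🟫🟫⬜❓❓❓❓
❓❓❓🟩🟩🟩🟦🟫🟩❓❓❓❓
❓❓❓🟩🟫🟩⬛🟩🟩❓❓❓❓
❓❓❓❓❓❓❓❓❓❓❓❓❓
❓❓❓❓❓❓❓❓❓❓❓❓❓
❓❓❓❓❓❓❓❓❓❓❓❓❓

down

❓❓❓❓❓❓❓❓❓❓❓❓❓
❓❓❓❓❓❓❓❓❓❓❓❓❓
❓❓❓❓❓❓❓❓❓❓❓❓❓
❓❓❓🟫⬜🟩⬛🟫🟩❓❓❓❓
❓❓❓🟦⬜🟩🟩🟩🟩❓❓❓❓
❓❓❓🟩🟩🟩🟫🟩⬜❓❓❓❓
❓❓❓🟩🟩🟫🔴🟫⬜❓❓❓❓
❓❓❓🟩🟩🟩🟦🟫🟩❓❓❓❓
❓❓❓🟩🟫🟩⬛🟩🟩❓❓❓❓
❓❓❓❓❓❓❓❓❓❓❓❓❓
❓❓❓❓❓❓❓❓❓❓❓❓❓
❓❓❓❓❓❓❓❓❓❓❓❓❓
❓❓❓❓❓❓❓❓❓❓❓❓❓

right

❓❓❓❓❓❓❓❓❓❓❓❓❓
❓❓❓❓❓❓❓❓❓❓❓❓❓
❓❓❓❓❓❓❓❓❓❓❓❓❓
❓❓🟫⬜🟩⬛🟫🟩❓❓❓❓❓
❓❓🟦⬜🟩🟩🟩🟩🟩❓❓❓❓
❓❓🟩🟩🟩🟫🟩⬜🟩❓❓❓❓
❓❓🟩🟩🟫🟫🔴⬜⬜❓❓❓❓
❓❓🟩🟩🟩🟦🟫🟩🟦❓❓❓❓
❓❓🟩🟫🟩⬛🟩🟩⬜❓❓❓❓
❓❓❓❓❓❓❓❓❓❓❓❓❓
❓❓❓❓❓❓❓❓❓❓❓❓❓
❓❓❓❓❓❓❓❓❓❓❓❓❓
❓❓❓❓❓❓❓❓❓❓❓❓❓

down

❓❓❓❓❓❓❓❓❓❓❓❓❓
❓❓❓❓❓❓❓❓❓❓❓❓❓
❓❓🟫⬜🟩⬛🟫🟩❓❓❓❓❓
❓❓🟦⬜🟩🟩🟩🟩🟩❓❓❓❓
❓❓🟩🟩🟩🟫🟩⬜🟩❓❓❓❓
❓❓🟩🟩🟫🟫🟫⬜⬜❓❓❓❓
❓❓🟩🟩🟩🟦🔴🟩🟦❓❓❓❓
❓❓🟩🟫🟩⬛🟩🟩⬜❓❓❓❓
❓❓❓❓🟩🟩🟩⬜🟩❓❓❓❓
❓❓❓❓❓❓❓❓❓❓❓❓❓
❓❓❓❓❓❓❓❓❓❓❓❓❓
❓❓❓❓❓❓❓❓❓❓❓❓❓
❓❓❓❓❓❓❓❓❓❓❓❓❓

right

❓❓❓❓❓❓❓❓❓❓❓❓❓
❓❓❓❓❓❓❓❓❓❓❓❓❓
❓🟫⬜🟩⬛🟫🟩❓❓❓❓❓❓
❓🟦⬜🟩🟩🟩🟩🟩❓❓❓❓❓
❓🟩🟩🟩🟫🟩⬜🟩🟩❓❓❓❓
❓🟩🟩🟫🟫🟫⬜⬜🟩❓❓❓❓
❓🟩🟩🟩🟦🟫🔴🟦🟩❓❓❓❓
❓🟩🟫🟩⬛🟩🟩⬜⬛❓❓❓❓
❓❓❓🟩🟩🟩⬜🟩🟩❓❓❓❓
❓❓❓❓❓❓❓❓❓❓❓❓❓
❓❓❓❓❓❓❓❓❓❓❓❓❓
❓❓❓❓❓❓❓❓❓❓❓❓❓
❓❓❓❓❓❓❓❓❓❓❓❓❓

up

❓❓❓❓❓❓❓❓❓❓❓❓❓
❓❓❓❓❓❓❓❓❓❓❓❓❓
❓❓❓❓❓❓❓❓❓❓❓❓❓
❓🟫⬜🟩⬛🟫🟩❓❓❓❓❓❓
❓🟦⬜🟩🟩🟩🟩🟩🟫❓❓❓❓
❓🟩🟩🟩🟫🟩⬜🟩🟩❓❓❓❓
❓🟩🟩🟫🟫🟫🔴⬜🟩❓❓❓❓
❓🟩🟩🟩🟦🟫🟩🟦🟩❓❓❓❓
❓🟩🟫🟩⬛🟩🟩⬜⬛❓❓❓❓
❓❓❓🟩🟩🟩⬜🟩🟩❓❓❓❓
❓❓❓❓❓❓❓❓❓❓❓❓❓
❓❓❓❓❓❓❓❓❓❓❓❓❓
❓❓❓❓❓❓❓❓❓❓❓❓❓

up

❓❓❓❓❓❓❓❓❓❓❓❓❓
❓❓❓❓❓❓❓❓❓❓❓❓❓
❓❓❓❓❓❓❓❓❓❓❓❓❓
❓❓❓❓❓❓❓❓❓❓❓❓❓
❓🟫⬜🟩⬛🟫🟩🟩🟫❓❓❓❓
❓🟦⬜🟩🟩🟩🟩🟩🟫❓❓❓❓
❓🟩🟩🟩🟫🟩🔴🟩🟩❓❓❓❓
❓🟩🟩🟫🟫🟫⬜⬜🟩❓❓❓❓
❓🟩🟩🟩🟦🟫🟩🟦🟩❓❓❓❓
❓🟩🟫🟩⬛🟩🟩⬜⬛❓❓❓❓
❓❓❓🟩🟩🟩⬜🟩🟩❓❓❓❓
❓❓❓❓❓❓❓❓❓❓❓❓❓
❓❓❓❓❓❓❓❓❓❓❓❓❓

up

❓❓❓❓❓❓❓❓❓❓❓❓❓
❓❓❓❓❓❓❓❓❓❓❓❓❓
❓❓❓❓❓❓❓❓❓❓❓❓❓
❓❓❓❓❓❓❓❓❓❓❓❓❓
❓❓❓❓🟩🟫🟩🟩🟩❓❓❓❓
❓🟫⬜🟩⬛🟫🟩🟩🟫❓❓❓❓
❓🟦⬜🟩🟩🟩🔴🟩🟫❓❓❓❓
❓🟩🟩🟩🟫🟩⬜🟩🟩❓❓❓❓
❓🟩🟩🟫🟫🟫⬜⬜🟩❓❓❓❓
❓🟩🟩🟩🟦🟫🟩🟦🟩❓❓❓❓
❓🟩🟫🟩⬛🟩🟩⬜⬛❓❓❓❓
❓❓❓🟩🟩🟩⬜🟩🟩❓❓❓❓
❓❓❓❓❓❓❓❓❓❓❓❓❓

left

❓❓❓❓❓❓❓❓❓❓❓❓❓
❓❓❓❓❓❓❓❓❓❓❓❓❓
❓❓❓❓❓❓❓❓❓❓❓❓❓
❓❓❓❓❓❓❓❓❓❓❓❓❓
❓❓❓❓⬜🟩🟫🟩🟩🟩❓❓❓
❓❓🟫⬜🟩⬛🟫🟩🟩🟫❓❓❓
❓❓🟦⬜🟩🟩🔴🟩🟩🟫❓❓❓
❓❓🟩🟩🟩🟫🟩⬜🟩🟩❓❓❓
❓❓🟩🟩🟫🟫🟫⬜⬜🟩❓❓❓
❓❓🟩🟩🟩🟦🟫🟩🟦🟩❓❓❓
❓❓🟩🟫🟩⬛🟩🟩⬜⬛❓❓❓
❓❓❓❓🟩🟩🟩⬜🟩🟩❓❓❓
❓❓❓❓❓❓❓❓❓❓❓❓❓

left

❓❓❓❓❓❓❓❓❓❓❓❓❓
❓❓❓❓❓❓❓❓❓❓❓❓❓
❓❓❓❓❓❓❓❓❓❓❓❓❓
❓❓❓❓❓❓❓❓❓❓❓❓❓
❓❓❓❓🟩⬜🟩🟫🟩🟩🟩❓❓
❓❓❓🟫⬜🟩⬛🟫🟩🟩🟫❓❓
❓❓❓🟦⬜🟩🔴🟩🟩🟩🟫❓❓
❓❓❓🟩🟩🟩🟫🟩⬜🟩🟩❓❓
❓❓❓🟩🟩🟫🟫🟫⬜⬜🟩❓❓
❓❓❓🟩🟩🟩🟦🟫🟩🟦🟩❓❓
❓❓❓🟩🟫🟩⬛🟩🟩⬜⬛❓❓
❓❓❓❓❓🟩🟩🟩⬜🟩🟩❓❓
❓❓❓❓❓❓❓❓❓❓❓❓❓

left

❓❓❓❓❓❓❓❓❓❓❓❓❓
❓❓❓❓❓❓❓❓❓❓❓❓❓
❓❓❓❓❓❓❓❓❓❓❓❓❓
❓❓❓❓❓❓❓❓❓❓❓❓❓
❓❓❓❓🟦🟩⬜🟩🟫🟩🟩🟩❓
❓❓❓❓🟫⬜🟩⬛🟫🟩🟩🟫❓
❓❓❓❓🟦⬜🔴🟩🟩🟩🟩🟫❓
❓❓❓❓🟩🟩🟩🟫🟩⬜🟩🟩❓
❓❓❓❓🟩🟩🟫🟫🟫⬜⬜🟩❓
❓❓❓❓🟩🟩🟩🟦🟫🟩🟦🟩❓
❓❓❓❓🟩🟫🟩⬛🟩🟩⬜⬛❓
❓❓❓❓❓❓🟩🟩🟩⬜🟩🟩❓
❓❓❓❓❓❓❓❓❓❓❓❓❓

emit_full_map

🟦🟩⬜🟩🟫🟩🟩🟩
🟫⬜🟩⬛🟫🟩🟩🟫
🟦⬜🔴🟩🟩🟩🟩🟫
🟩🟩🟩🟫🟩⬜🟩🟩
🟩🟩🟫🟫🟫⬜⬜🟩
🟩🟩🟩🟦🟫🟩🟦🟩
🟩🟫🟩⬛🟩🟩⬜⬛
❓❓🟩🟩🟩⬜🟩🟩


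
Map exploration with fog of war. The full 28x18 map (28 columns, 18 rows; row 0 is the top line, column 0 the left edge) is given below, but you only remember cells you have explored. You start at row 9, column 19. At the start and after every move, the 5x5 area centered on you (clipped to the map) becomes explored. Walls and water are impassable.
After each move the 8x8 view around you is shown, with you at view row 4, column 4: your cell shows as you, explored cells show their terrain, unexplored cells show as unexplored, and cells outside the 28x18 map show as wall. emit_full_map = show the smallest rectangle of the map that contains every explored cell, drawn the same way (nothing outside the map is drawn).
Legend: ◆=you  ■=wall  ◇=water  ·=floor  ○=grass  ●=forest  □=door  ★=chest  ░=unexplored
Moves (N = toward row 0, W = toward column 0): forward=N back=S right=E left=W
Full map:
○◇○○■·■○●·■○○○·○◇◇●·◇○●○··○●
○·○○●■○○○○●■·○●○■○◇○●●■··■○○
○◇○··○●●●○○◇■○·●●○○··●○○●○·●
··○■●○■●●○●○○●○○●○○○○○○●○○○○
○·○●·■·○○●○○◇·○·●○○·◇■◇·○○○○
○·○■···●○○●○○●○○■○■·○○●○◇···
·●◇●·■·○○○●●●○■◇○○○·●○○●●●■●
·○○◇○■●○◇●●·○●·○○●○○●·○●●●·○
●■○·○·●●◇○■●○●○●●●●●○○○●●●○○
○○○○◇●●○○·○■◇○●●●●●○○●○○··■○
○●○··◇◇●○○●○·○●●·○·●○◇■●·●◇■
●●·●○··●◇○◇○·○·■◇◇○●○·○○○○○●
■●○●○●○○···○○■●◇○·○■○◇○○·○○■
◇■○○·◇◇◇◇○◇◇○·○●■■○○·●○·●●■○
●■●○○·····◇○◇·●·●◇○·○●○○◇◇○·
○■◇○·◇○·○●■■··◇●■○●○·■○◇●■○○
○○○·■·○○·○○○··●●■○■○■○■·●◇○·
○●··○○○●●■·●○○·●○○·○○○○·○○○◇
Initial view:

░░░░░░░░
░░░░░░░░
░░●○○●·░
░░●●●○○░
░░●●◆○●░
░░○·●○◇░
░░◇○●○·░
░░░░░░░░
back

░░░░░░░░
░░●○○●·░
░░●●●○○░
░░●●○○●░
░░○·◆○◇░
░░◇○●○·░
░░·○■○◇░
░░░░░░░░

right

░░░░░░░░
░●○○●·░░
░●●●○○○░
░●●○○●○░
░○·●◆◇■░
░◇○●○·○░
░·○■○◇○░
░░░░░░░░

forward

░░░░░░░░
░░░░░░░░
░●○○●·○░
░●●●○○○░
░●●○◆●○░
░○·●○◇■░
░◇○●○·○░
░·○■○◇○░

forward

░░░░░░░░
░░░░░░░░
░░○·●○○░
░●○○●·○░
░●●●◆○○░
░●●○○●○░
░○·●○◇■░
░◇○●○·○░

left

░░░░░░░░
░░░░░░░░
░░○○·●○○
░░●○○●·○
░░●●◆○○○
░░●●○○●○
░░○·●○◇■
░░◇○●○·○

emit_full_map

○○·●○○
●○○●·○
●●◆○○○
●●○○●○
○·●○◇■
◇○●○·○
·○■○◇○

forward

░░░░░░░░
░░░░░░░░
░░○■·○○░
░░○○·●○○
░░●○◆●·○
░░●●●○○○
░░●●○○●○
░░○·●○◇■

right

░░░░░░░░
░░░░░░░░
░○■·○○●░
░○○·●○○░
░●○○◆·○░
░●●●○○○░
░●●○○●○░
░○·●○◇■░

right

░░░░░░░░
░░░░░░░░
○■·○○●○░
○○·●○○●░
●○○●◆○●░
●●●○○○●░
●●○○●○○░
○·●○◇■░░

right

░░░░░░░░
░░░░░░░░
■·○○●○◇░
○·●○○●●░
○○●·◆●●░
●●○○○●●░
●○○●○○·░
·●○◇■░░░

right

░░░░░░░░
░░░░░░░░
·○○●○◇·░
·●○○●●●░
○●·○◆●●░
●○○○●●●░
○○●○○··░
●○◇■░░░░

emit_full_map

○■·○○●○◇·
○○·●○○●●●
●○○●·○◆●●
●●●○○○●●●
●●○○●○○··
○·●○◇■░░░
◇○●○·○░░░
·○■○◇○░░░

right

░░░░░░░░
░░░░░░░░
○○●○◇··░
●○○●●●■░
●·○●◆●·░
○○○●●●○░
○●○○··■░
○◇■░░░░░

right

░░░░░░░■
░░░░░░░■
○●○◇···■
○○●●●■●■
·○●●◆·○■
○○●●●○○■
●○○··■○■
◇■░░░░░■

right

░░░░░░■■
░░░░░░■■
●○◇···■■
○●●●■●■■
○●●●◆○■■
○●●●○○■■
○○··■○■■
■░░░░░■■

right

░░░░░■■■
░░░░░■■■
○◇···■■■
●●●■●■■■
●●●·◆■■■
●●●○○■■■
○··■○■■■
░░░░░■■■

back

░░░░░■■■
○◇···■■■
●●●■●■■■
●●●·○■■■
●●●○◆■■■
○··■○■■■
░░●◇■■■■
░░░░░■■■

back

○◇···■■■
●●●■●■■■
●●●·○■■■
●●●○○■■■
○··■◆■■■
░░●◇■■■■
░░○○●■■■
░░░░░■■■

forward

░░░░░■■■
○◇···■■■
●●●■●■■■
●●●·○■■■
●●●○◆■■■
○··■○■■■
░░●◇■■■■
░░○○●■■■

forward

░░░░░■■■
░░░░░■■■
○◇···■■■
●●●■●■■■
●●●·◆■■■
●●●○○■■■
○··■○■■■
░░●◇■■■■

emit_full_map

○■·○○●○◇···
○○·●○○●●●■●
●○○●·○●●●·◆
●●●○○○●●●○○
●●○○●○○··■○
○·●○◇■░░●◇■
◇○●○·○░░○○●
·○■○◇○░░░░░

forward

░░░░░■■■
░░░░░■■■
░░○○○■■■
○◇···■■■
●●●■◆■■■
●●●·○■■■
●●●○○■■■
○··■○■■■

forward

░░░░░■■■
░░░░░■■■
░░○○○■■■
░░○○○■■■
○◇··◆■■■
●●●■●■■■
●●●·○■■■
●●●○○■■■

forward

░░░░░■■■
░░░░░■■■
░░○·●■■■
░░○○○■■■
░░○○◆■■■
○◇···■■■
●●●■●■■■
●●●·○■■■

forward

■■■■■■■■
░░░░░■■■
░░■○○■■■
░░○·●■■■
░░○○◆■■■
░░○○○■■■
○◇···■■■
●●●■●■■■

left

■■■■■■■■
░░░░░░■■
░░·■○○■■
░░●○·●■■
░░○○◆○■■
░░○○○○■■
●○◇···■■
○●●●■●■■

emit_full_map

░░░░░░░·■○○
░░░░░░░●○·●
░░░░░░░○○◆○
░░░░░░░○○○○
○■·○○●○◇···
○○·●○○●●●■●
●○○●·○●●●·○
●●●○○○●●●○○
●●○○●○○··■○
○·●○◇■░░●◇■
◇○●○·○░░○○●
·○■○◇○░░░░░

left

■■■■■■■■
░░░░░░░■
░░··■○○■
░░○●○·●■
░░●○◆○○■
░░·○○○○■
○●○◇···■
○○●●●■●■

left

■■■■■■■■
░░░░░░░░
░░■··■○○
░░○○●○·●
░░○●◆○○○
░░◇·○○○○
○○●○◇···
●○○●●●■●

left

■■■■■■■■
░░░░░░░░
░░●■··■○
░░●○○●○·
░░○○◆○○○
░░■◇·○○○
·○○●○◇··
·●○○●●●■

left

■■■■■■■■
░░░░░░░░
░░●●■··■
░░·●○○●○
░░○○◆●○○
░░◇■◇·○○
■·○○●○◇·
○·●○○●●●

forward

■■■■■■■■
■■■■■■■■
░░◇○●○·░
░░●●■··■
░░·●◆○●○
░░○○○●○○
░░◇■◇·○○
■·○○●○◇·

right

■■■■■■■■
■■■■■■■■
░◇○●○··░
░●●■··■○
░·●○◆●○·
░○○○●○○○
░◇■◇·○○○
·○○●○◇··

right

■■■■■■■■
■■■■■■■■
◇○●○··○░
●●■··■○○
·●○○◆○·●
○○○●○○○○
◇■◇·○○○○
○○●○◇···

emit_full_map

░░░◇○●○··○░
░░░●●■··■○○
░░░·●○○◆○·●
░░░○○○●○○○○
░░░◇■◇·○○○○
○■·○○●○◇···
○○·●○○●●●■●
●○○●·○●●●·○
●●●○○○●●●○○
●●○○●○○··■○
○·●○◇■░░●◇■
◇○●○·○░░○○●
·○■○◇○░░░░░

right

■■■■■■■■
■■■■■■■■
○●○··○●■
●■··■○○■
●○○●◆·●■
○○●○○○○■
■◇·○○○○■
○●○◇···■

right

■■■■■■■■
■■■■■■■■
●○··○●■■
■··■○○■■
○○●○◆●■■
○●○○○○■■
◇·○○○○■■
●○◇···■■

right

■■■■■■■■
■■■■■■■■
○··○●■■■
··■○○■■■
○●○·◆■■■
●○○○○■■■
·○○○○■■■
○◇···■■■

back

■■■■■■■■
○··○●■■■
··■○○■■■
○●○·●■■■
●○○○◆■■■
·○○○○■■■
○◇···■■■
●●●■●■■■

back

○··○●■■■
··■○○■■■
○●○·●■■■
●○○○○■■■
·○○○◆■■■
○◇···■■■
●●●■●■■■
●●●·○■■■

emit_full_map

░░░◇○●○··○●
░░░●●■··■○○
░░░·●○○●○·●
░░░○○○●○○○○
░░░◇■◇·○○○◆
○■·○○●○◇···
○○·●○○●●●■●
●○○●·○●●●·○
●●●○○○●●●○○
●●○○●○○··■○
○·●○◇■░░●◇■
◇○●○·○░░○○●
·○■○◇○░░░░░

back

··■○○■■■
○●○·●■■■
●○○○○■■■
·○○○○■■■
○◇··◆■■■
●●●■●■■■
●●●·○■■■
●●●○○■■■

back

○●○·●■■■
●○○○○■■■
·○○○○■■■
○◇···■■■
●●●■◆■■■
●●●·○■■■
●●●○○■■■
○··■○■■■

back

●○○○○■■■
·○○○○■■■
○◇···■■■
●●●■●■■■
●●●·◆■■■
●●●○○■■■
○··■○■■■
░░●◇■■■■

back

·○○○○■■■
○◇···■■■
●●●■●■■■
●●●·○■■■
●●●○◆■■■
○··■○■■■
░░●◇■■■■
░░○○●■■■

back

○◇···■■■
●●●■●■■■
●●●·○■■■
●●●○○■■■
○··■◆■■■
░░●◇■■■■
░░○○●■■■
░░░░░■■■

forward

·○○○○■■■
○◇···■■■
●●●■●■■■
●●●·○■■■
●●●○◆■■■
○··■○■■■
░░●◇■■■■
░░○○●■■■

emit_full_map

░░░◇○●○··○●
░░░●●■··■○○
░░░·●○○●○·●
░░░○○○●○○○○
░░░◇■◇·○○○○
○■·○○●○◇···
○○·●○○●●●■●
●○○●·○●●●·○
●●●○○○●●●○◆
●●○○●○○··■○
○·●○◇■░░●◇■
◇○●○·○░░○○●
·○■○◇○░░░░░
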